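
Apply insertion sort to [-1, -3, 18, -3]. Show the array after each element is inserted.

First element -1 is already 'sorted'
Insert -3: shifted 1 elements -> [-3, -1, 18, -3]
Insert 18: shifted 0 elements -> [-3, -1, 18, -3]
Insert -3: shifted 2 elements -> [-3, -3, -1, 18]


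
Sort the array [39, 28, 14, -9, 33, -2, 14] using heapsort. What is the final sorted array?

Build heap: [39, 33, 14, -9, 28, -2, 14]
Extract 39: [33, 28, 14, -9, 14, -2, 39]
Extract 33: [28, 14, 14, -9, -2, 33, 39]
Extract 28: [14, -2, 14, -9, 28, 33, 39]
Extract 14: [14, -2, -9, 14, 28, 33, 39]
Extract 14: [-2, -9, 14, 14, 28, 33, 39]
Extract -2: [-9, -2, 14, 14, 28, 33, 39]


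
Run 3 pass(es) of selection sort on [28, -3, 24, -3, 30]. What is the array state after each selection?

Pass 1: Select minimum -3 at index 1, swap -> [-3, 28, 24, -3, 30]
Pass 2: Select minimum -3 at index 3, swap -> [-3, -3, 24, 28, 30]
Pass 3: Select minimum 24 at index 2, swap -> [-3, -3, 24, 28, 30]


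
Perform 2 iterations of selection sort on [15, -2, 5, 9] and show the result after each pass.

Pass 1: Select minimum -2 at index 1, swap -> [-2, 15, 5, 9]
Pass 2: Select minimum 5 at index 2, swap -> [-2, 5, 15, 9]


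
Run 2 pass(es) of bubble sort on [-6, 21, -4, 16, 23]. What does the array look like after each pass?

After pass 1: [-6, -4, 16, 21, 23] (2 swaps)
After pass 2: [-6, -4, 16, 21, 23] (0 swaps)
Total swaps: 2


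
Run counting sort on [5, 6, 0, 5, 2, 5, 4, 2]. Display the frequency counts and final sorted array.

Count array: [1, 0, 2, 0, 1, 3, 1]
(count[i] = number of elements equal to i)
Cumulative count: [1, 1, 3, 3, 4, 7, 8]
Sorted: [0, 2, 2, 4, 5, 5, 5, 6]


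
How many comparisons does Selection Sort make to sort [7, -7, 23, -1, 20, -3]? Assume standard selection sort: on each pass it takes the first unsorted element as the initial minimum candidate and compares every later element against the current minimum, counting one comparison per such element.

Pass 1: scan indices 1..5 for the minimum = 5 comparison(s); min is -7, place at index 0 -> [-7, 7, 23, -1, 20, -3]
Pass 2: scan indices 2..5 for the minimum = 4 comparison(s); min is -3, place at index 1 -> [-7, -3, 23, -1, 20, 7]
Pass 3: scan indices 3..5 for the minimum = 3 comparison(s); min is -1, place at index 2 -> [-7, -3, -1, 23, 20, 7]
Pass 4: scan indices 4..5 for the minimum = 2 comparison(s); min is 7, place at index 3 -> [-7, -3, -1, 7, 20, 23]
Pass 5: scan indices 5..5 for the minimum = 1 comparison(s); min is 20, place at index 4 -> [-7, -3, -1, 7, 20, 23]
Selection sort always scans the whole unsorted suffix, so the count is (n-1) + (n-2) + ... + 1 = n(n-1)/2 = 6*5/2 = 15 regardless of the input order.
Total comparisons: 5 + 4 + 3 + 2 + 1 = 15


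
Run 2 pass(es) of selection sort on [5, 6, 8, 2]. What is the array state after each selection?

Pass 1: Select minimum 2 at index 3, swap -> [2, 6, 8, 5]
Pass 2: Select minimum 5 at index 3, swap -> [2, 5, 8, 6]


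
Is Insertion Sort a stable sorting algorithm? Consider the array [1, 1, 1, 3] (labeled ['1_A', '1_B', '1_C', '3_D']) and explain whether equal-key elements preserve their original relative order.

Trace Insertion Sort on the labeled array (the key is the number; the letter only tracks identity):
  Insert 1_B at index 1: [1_A, 1_B, 1_C, 3_D]
  Insert 1_C at index 2: [1_A, 1_B, 1_C, 3_D]
  Insert 3_D at index 3: [1_A, 1_B, 1_C, 3_D]
Final order: [1_A, 1_B, 1_C, 3_D]
Equal keys:
  value 1: originally 1_A, 1_B, 1_C; after sorting 1_A, 1_B, 1_C -> order preserved
All equal keys kept their original relative order. Insertion Sort is stable: elements are shifted only while they are strictly greater than the key, so a key is inserted after any equal elements already placed.
Answer: Stable


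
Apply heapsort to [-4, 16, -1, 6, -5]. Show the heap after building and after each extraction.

Build heap: [16, 6, -1, -4, -5]
Extract 16: [6, -4, -1, -5, 16]
Extract 6: [-1, -4, -5, 6, 16]
Extract -1: [-4, -5, -1, 6, 16]
Extract -4: [-5, -4, -1, 6, 16]


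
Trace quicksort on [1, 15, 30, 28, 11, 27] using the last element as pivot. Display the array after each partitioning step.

Partition 1: pivot=27 at index 3 -> [1, 15, 11, 27, 30, 28]
Partition 2: pivot=11 at index 1 -> [1, 11, 15, 27, 30, 28]
Partition 3: pivot=28 at index 4 -> [1, 11, 15, 27, 28, 30]


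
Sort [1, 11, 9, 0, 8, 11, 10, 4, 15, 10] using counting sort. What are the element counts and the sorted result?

Count array: [1, 1, 0, 0, 1, 0, 0, 0, 1, 1, 2, 2, 0, 0, 0, 1]
(count[i] = number of elements equal to i)
Cumulative count: [1, 2, 2, 2, 3, 3, 3, 3, 4, 5, 7, 9, 9, 9, 9, 10]
Sorted: [0, 1, 4, 8, 9, 10, 10, 11, 11, 15]


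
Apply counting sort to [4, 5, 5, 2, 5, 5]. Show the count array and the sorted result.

Count array: [0, 0, 1, 0, 1, 4]
(count[i] = number of elements equal to i)
Cumulative count: [0, 0, 1, 1, 2, 6]
Sorted: [2, 4, 5, 5, 5, 5]


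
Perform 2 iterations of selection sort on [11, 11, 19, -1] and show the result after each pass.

Pass 1: Select minimum -1 at index 3, swap -> [-1, 11, 19, 11]
Pass 2: Select minimum 11 at index 1, swap -> [-1, 11, 19, 11]


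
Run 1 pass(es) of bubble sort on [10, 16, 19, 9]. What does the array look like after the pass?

After pass 1: [10, 16, 9, 19] (1 swaps)
Total swaps: 1


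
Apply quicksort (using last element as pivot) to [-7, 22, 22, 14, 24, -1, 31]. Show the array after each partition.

Partition 1: pivot=31 at index 6 -> [-7, 22, 22, 14, 24, -1, 31]
Partition 2: pivot=-1 at index 1 -> [-7, -1, 22, 14, 24, 22, 31]
Partition 3: pivot=22 at index 4 -> [-7, -1, 22, 14, 22, 24, 31]
Partition 4: pivot=14 at index 2 -> [-7, -1, 14, 22, 22, 24, 31]


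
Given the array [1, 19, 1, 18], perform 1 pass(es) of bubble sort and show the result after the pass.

After pass 1: [1, 1, 18, 19] (2 swaps)
Total swaps: 2


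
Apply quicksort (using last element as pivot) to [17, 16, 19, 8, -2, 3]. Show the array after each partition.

Partition 1: pivot=3 at index 1 -> [-2, 3, 19, 8, 17, 16]
Partition 2: pivot=16 at index 3 -> [-2, 3, 8, 16, 17, 19]
Partition 3: pivot=19 at index 5 -> [-2, 3, 8, 16, 17, 19]


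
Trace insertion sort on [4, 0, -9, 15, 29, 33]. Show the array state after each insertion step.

First element 4 is already 'sorted'
Insert 0: shifted 1 elements -> [0, 4, -9, 15, 29, 33]
Insert -9: shifted 2 elements -> [-9, 0, 4, 15, 29, 33]
Insert 15: shifted 0 elements -> [-9, 0, 4, 15, 29, 33]
Insert 29: shifted 0 elements -> [-9, 0, 4, 15, 29, 33]
Insert 33: shifted 0 elements -> [-9, 0, 4, 15, 29, 33]


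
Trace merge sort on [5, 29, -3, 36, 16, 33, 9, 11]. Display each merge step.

Divide and conquer:
  Merge [5] + [29] -> [5, 29]
  Merge [-3] + [36] -> [-3, 36]
  Merge [5, 29] + [-3, 36] -> [-3, 5, 29, 36]
  Merge [16] + [33] -> [16, 33]
  Merge [9] + [11] -> [9, 11]
  Merge [16, 33] + [9, 11] -> [9, 11, 16, 33]
  Merge [-3, 5, 29, 36] + [9, 11, 16, 33] -> [-3, 5, 9, 11, 16, 29, 33, 36]


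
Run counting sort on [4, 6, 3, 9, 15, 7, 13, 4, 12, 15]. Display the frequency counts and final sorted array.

Count array: [0, 0, 0, 1, 2, 0, 1, 1, 0, 1, 0, 0, 1, 1, 0, 2]
(count[i] = number of elements equal to i)
Cumulative count: [0, 0, 0, 1, 3, 3, 4, 5, 5, 6, 6, 6, 7, 8, 8, 10]
Sorted: [3, 4, 4, 6, 7, 9, 12, 13, 15, 15]


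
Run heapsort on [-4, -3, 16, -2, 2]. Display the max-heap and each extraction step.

Build heap: [16, 2, -4, -2, -3]
Extract 16: [2, -2, -4, -3, 16]
Extract 2: [-2, -3, -4, 2, 16]
Extract -2: [-3, -4, -2, 2, 16]
Extract -3: [-4, -3, -2, 2, 16]


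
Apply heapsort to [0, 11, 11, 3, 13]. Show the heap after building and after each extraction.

Build heap: [13, 11, 11, 3, 0]
Extract 13: [11, 3, 11, 0, 13]
Extract 11: [11, 3, 0, 11, 13]
Extract 11: [3, 0, 11, 11, 13]
Extract 3: [0, 3, 11, 11, 13]


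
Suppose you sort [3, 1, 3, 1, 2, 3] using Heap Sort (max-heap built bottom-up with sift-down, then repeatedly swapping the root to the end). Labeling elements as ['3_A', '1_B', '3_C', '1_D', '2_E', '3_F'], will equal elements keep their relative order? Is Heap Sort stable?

Trace Heap Sort on the labeled array (the key is the number; the letter only tracks identity):
  Build max-heap: [3_A, 2_E, 3_C, 1_D, 1_B, 3_F]
  Swap root 3_A to index 5, re-heapify first 5 -> [3_F, 2_E, 3_C, 1_D, 1_B, 3_A]
  Swap root 3_F to index 4, re-heapify first 4 -> [3_C, 2_E, 1_B, 1_D, 3_F, 3_A]
  Swap root 3_C to index 3, re-heapify first 3 -> [2_E, 1_D, 1_B, 3_C, 3_F, 3_A]
  Swap root 2_E to index 2, re-heapify first 2 -> [1_B, 1_D, 2_E, 3_C, 3_F, 3_A]
  Swap root 1_B to index 1, re-heapify first 1 -> [1_D, 1_B, 2_E, 3_C, 3_F, 3_A]
Final order: [1_D, 1_B, 2_E, 3_C, 3_F, 3_A]
Equal keys:
  value 1: originally 1_B, 1_D; after sorting 1_D, 1_B -> order changed
  value 3: originally 3_A, 3_C, 3_F; after sorting 3_C, 3_F, 3_A -> order changed
Equal keys were reordered, so Heap Sort is not stable: heap construction and root-to-end swaps move elements without regard to the original order of equal keys. (One such input is enough; an unstable sort may happen to preserve order on other inputs, but it gives no guarantee.)
Answer: Not stable


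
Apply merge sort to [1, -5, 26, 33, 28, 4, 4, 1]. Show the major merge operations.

Divide and conquer:
  Merge [1] + [-5] -> [-5, 1]
  Merge [26] + [33] -> [26, 33]
  Merge [-5, 1] + [26, 33] -> [-5, 1, 26, 33]
  Merge [28] + [4] -> [4, 28]
  Merge [4] + [1] -> [1, 4]
  Merge [4, 28] + [1, 4] -> [1, 4, 4, 28]
  Merge [-5, 1, 26, 33] + [1, 4, 4, 28] -> [-5, 1, 1, 4, 4, 26, 28, 33]


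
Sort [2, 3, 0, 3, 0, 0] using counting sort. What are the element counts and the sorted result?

Count array: [3, 0, 1, 2]
(count[i] = number of elements equal to i)
Cumulative count: [3, 3, 4, 6]
Sorted: [0, 0, 0, 2, 3, 3]


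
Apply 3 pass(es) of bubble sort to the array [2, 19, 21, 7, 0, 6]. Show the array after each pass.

After pass 1: [2, 19, 7, 0, 6, 21] (3 swaps)
After pass 2: [2, 7, 0, 6, 19, 21] (3 swaps)
After pass 3: [2, 0, 6, 7, 19, 21] (2 swaps)
Total swaps: 8


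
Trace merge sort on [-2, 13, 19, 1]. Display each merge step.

Divide and conquer:
  Merge [-2] + [13] -> [-2, 13]
  Merge [19] + [1] -> [1, 19]
  Merge [-2, 13] + [1, 19] -> [-2, 1, 13, 19]


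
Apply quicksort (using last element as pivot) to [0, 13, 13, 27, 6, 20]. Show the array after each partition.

Partition 1: pivot=20 at index 4 -> [0, 13, 13, 6, 20, 27]
Partition 2: pivot=6 at index 1 -> [0, 6, 13, 13, 20, 27]
Partition 3: pivot=13 at index 3 -> [0, 6, 13, 13, 20, 27]


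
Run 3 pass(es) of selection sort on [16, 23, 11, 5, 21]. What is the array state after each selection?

Pass 1: Select minimum 5 at index 3, swap -> [5, 23, 11, 16, 21]
Pass 2: Select minimum 11 at index 2, swap -> [5, 11, 23, 16, 21]
Pass 3: Select minimum 16 at index 3, swap -> [5, 11, 16, 23, 21]


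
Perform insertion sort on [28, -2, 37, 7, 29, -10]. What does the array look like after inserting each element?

First element 28 is already 'sorted'
Insert -2: shifted 1 elements -> [-2, 28, 37, 7, 29, -10]
Insert 37: shifted 0 elements -> [-2, 28, 37, 7, 29, -10]
Insert 7: shifted 2 elements -> [-2, 7, 28, 37, 29, -10]
Insert 29: shifted 1 elements -> [-2, 7, 28, 29, 37, -10]
Insert -10: shifted 5 elements -> [-10, -2, 7, 28, 29, 37]


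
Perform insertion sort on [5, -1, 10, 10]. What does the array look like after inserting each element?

First element 5 is already 'sorted'
Insert -1: shifted 1 elements -> [-1, 5, 10, 10]
Insert 10: shifted 0 elements -> [-1, 5, 10, 10]
Insert 10: shifted 0 elements -> [-1, 5, 10, 10]


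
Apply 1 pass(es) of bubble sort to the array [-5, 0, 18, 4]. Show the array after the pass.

After pass 1: [-5, 0, 4, 18] (1 swaps)
Total swaps: 1


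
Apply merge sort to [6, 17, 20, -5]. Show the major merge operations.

Divide and conquer:
  Merge [6] + [17] -> [6, 17]
  Merge [20] + [-5] -> [-5, 20]
  Merge [6, 17] + [-5, 20] -> [-5, 6, 17, 20]


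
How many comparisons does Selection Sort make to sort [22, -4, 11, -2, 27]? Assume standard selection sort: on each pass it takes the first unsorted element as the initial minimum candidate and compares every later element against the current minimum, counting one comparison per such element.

Pass 1: scan indices 1..4 for the minimum = 4 comparison(s); min is -4, place at index 0 -> [-4, 22, 11, -2, 27]
Pass 2: scan indices 2..4 for the minimum = 3 comparison(s); min is -2, place at index 1 -> [-4, -2, 11, 22, 27]
Pass 3: scan indices 3..4 for the minimum = 2 comparison(s); min is 11, place at index 2 -> [-4, -2, 11, 22, 27]
Pass 4: scan indices 4..4 for the minimum = 1 comparison(s); min is 22, place at index 3 -> [-4, -2, 11, 22, 27]
Selection sort always scans the whole unsorted suffix, so the count is (n-1) + (n-2) + ... + 1 = n(n-1)/2 = 5*4/2 = 10 regardless of the input order.
Total comparisons: 4 + 3 + 2 + 1 = 10


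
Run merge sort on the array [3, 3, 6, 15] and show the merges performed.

Divide and conquer:
  Merge [3] + [3] -> [3, 3]
  Merge [6] + [15] -> [6, 15]
  Merge [3, 3] + [6, 15] -> [3, 3, 6, 15]


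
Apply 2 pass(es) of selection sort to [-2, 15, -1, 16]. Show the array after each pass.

Pass 1: Select minimum -2 at index 0, swap -> [-2, 15, -1, 16]
Pass 2: Select minimum -1 at index 2, swap -> [-2, -1, 15, 16]


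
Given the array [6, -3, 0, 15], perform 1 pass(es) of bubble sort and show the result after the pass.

After pass 1: [-3, 0, 6, 15] (2 swaps)
Total swaps: 2


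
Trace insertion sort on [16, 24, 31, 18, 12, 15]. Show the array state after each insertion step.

First element 16 is already 'sorted'
Insert 24: shifted 0 elements -> [16, 24, 31, 18, 12, 15]
Insert 31: shifted 0 elements -> [16, 24, 31, 18, 12, 15]
Insert 18: shifted 2 elements -> [16, 18, 24, 31, 12, 15]
Insert 12: shifted 4 elements -> [12, 16, 18, 24, 31, 15]
Insert 15: shifted 4 elements -> [12, 15, 16, 18, 24, 31]


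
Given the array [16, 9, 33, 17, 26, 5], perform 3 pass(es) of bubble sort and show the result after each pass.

After pass 1: [9, 16, 17, 26, 5, 33] (4 swaps)
After pass 2: [9, 16, 17, 5, 26, 33] (1 swaps)
After pass 3: [9, 16, 5, 17, 26, 33] (1 swaps)
Total swaps: 6


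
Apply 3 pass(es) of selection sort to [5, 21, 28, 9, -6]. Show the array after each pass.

Pass 1: Select minimum -6 at index 4, swap -> [-6, 21, 28, 9, 5]
Pass 2: Select minimum 5 at index 4, swap -> [-6, 5, 28, 9, 21]
Pass 3: Select minimum 9 at index 3, swap -> [-6, 5, 9, 28, 21]


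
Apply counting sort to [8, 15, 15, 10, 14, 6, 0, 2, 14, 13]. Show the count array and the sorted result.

Count array: [1, 0, 1, 0, 0, 0, 1, 0, 1, 0, 1, 0, 0, 1, 2, 2]
(count[i] = number of elements equal to i)
Cumulative count: [1, 1, 2, 2, 2, 2, 3, 3, 4, 4, 5, 5, 5, 6, 8, 10]
Sorted: [0, 2, 6, 8, 10, 13, 14, 14, 15, 15]


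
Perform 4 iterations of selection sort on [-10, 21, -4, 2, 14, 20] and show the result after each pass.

Pass 1: Select minimum -10 at index 0, swap -> [-10, 21, -4, 2, 14, 20]
Pass 2: Select minimum -4 at index 2, swap -> [-10, -4, 21, 2, 14, 20]
Pass 3: Select minimum 2 at index 3, swap -> [-10, -4, 2, 21, 14, 20]
Pass 4: Select minimum 14 at index 4, swap -> [-10, -4, 2, 14, 21, 20]


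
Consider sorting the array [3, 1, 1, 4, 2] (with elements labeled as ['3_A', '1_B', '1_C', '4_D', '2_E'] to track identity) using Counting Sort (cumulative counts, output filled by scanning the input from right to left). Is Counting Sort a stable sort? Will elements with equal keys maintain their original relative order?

Trace Counting Sort on the labeled array (the key is the number; the letter only tracks identity):
  Counts for values 0..4: [0, 2, 1, 1, 1]
  Cumulative counts: [0, 2, 3, 4, 5]
  Scan right to left: place 2_E at output index 2
  Scan right to left: place 4_D at output index 4
  Scan right to left: place 1_C at output index 1
  Scan right to left: place 1_B at output index 0
  Scan right to left: place 3_A at output index 3
  Output: [1_B, 1_C, 2_E, 3_A, 4_D]
Equal keys:
  value 1: originally 1_B, 1_C; after sorting 1_B, 1_C -> order preserved
All equal keys kept their original relative order. Counting Sort is stable: scanning the input right to left with decreasing cumulative counts places later duplicates at later output positions.
Answer: Stable


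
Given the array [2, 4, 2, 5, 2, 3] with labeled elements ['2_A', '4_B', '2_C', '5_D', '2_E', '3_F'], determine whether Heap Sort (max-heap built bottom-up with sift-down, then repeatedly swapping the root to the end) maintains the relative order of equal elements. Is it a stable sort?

Trace Heap Sort on the labeled array (the key is the number; the letter only tracks identity):
  Build max-heap: [5_D, 4_B, 3_F, 2_A, 2_E, 2_C]
  Swap root 5_D to index 5, re-heapify first 5 -> [4_B, 2_C, 3_F, 2_A, 2_E, 5_D]
  Swap root 4_B to index 4, re-heapify first 4 -> [3_F, 2_C, 2_E, 2_A, 4_B, 5_D]
  Swap root 3_F to index 3, re-heapify first 3 -> [2_A, 2_C, 2_E, 3_F, 4_B, 5_D]
  Swap root 2_A to index 2, re-heapify first 2 -> [2_E, 2_C, 2_A, 3_F, 4_B, 5_D]
  Swap root 2_E to index 1, re-heapify first 1 -> [2_C, 2_E, 2_A, 3_F, 4_B, 5_D]
Final order: [2_C, 2_E, 2_A, 3_F, 4_B, 5_D]
Equal keys:
  value 2: originally 2_A, 2_C, 2_E; after sorting 2_C, 2_E, 2_A -> order changed
Equal keys were reordered, so Heap Sort is not stable: heap construction and root-to-end swaps move elements without regard to the original order of equal keys. (One such input is enough; an unstable sort may happen to preserve order on other inputs, but it gives no guarantee.)
Answer: Not stable


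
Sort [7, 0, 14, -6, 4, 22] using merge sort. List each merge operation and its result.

Divide and conquer:
  Merge [0] + [14] -> [0, 14]
  Merge [7] + [0, 14] -> [0, 7, 14]
  Merge [4] + [22] -> [4, 22]
  Merge [-6] + [4, 22] -> [-6, 4, 22]
  Merge [0, 7, 14] + [-6, 4, 22] -> [-6, 0, 4, 7, 14, 22]


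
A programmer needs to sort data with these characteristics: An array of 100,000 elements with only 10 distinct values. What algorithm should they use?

Best choice: 3-way quicksort or Counting sort
Reason: 3-way (Dutch national flag) partitioning groups every copy of the pivot together, so with only d=10 distinct keys quicksort finishes in O(n log d) expected time, which is effectively linear; counting sort runs in O(n + k) where k is the size of the key range (not the number of distinct values), so it is linear when the 10 values are integers drawn from a small known range


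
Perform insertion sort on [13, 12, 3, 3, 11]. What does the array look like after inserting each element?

First element 13 is already 'sorted'
Insert 12: shifted 1 elements -> [12, 13, 3, 3, 11]
Insert 3: shifted 2 elements -> [3, 12, 13, 3, 11]
Insert 3: shifted 2 elements -> [3, 3, 12, 13, 11]
Insert 11: shifted 2 elements -> [3, 3, 11, 12, 13]


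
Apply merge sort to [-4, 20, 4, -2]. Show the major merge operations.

Divide and conquer:
  Merge [-4] + [20] -> [-4, 20]
  Merge [4] + [-2] -> [-2, 4]
  Merge [-4, 20] + [-2, 4] -> [-4, -2, 4, 20]


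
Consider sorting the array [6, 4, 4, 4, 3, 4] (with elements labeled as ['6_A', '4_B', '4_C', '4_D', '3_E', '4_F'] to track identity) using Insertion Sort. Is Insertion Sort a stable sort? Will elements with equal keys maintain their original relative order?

Trace Insertion Sort on the labeled array (the key is the number; the letter only tracks identity):
  Insert 4_B at index 0: [4_B, 6_A, 4_C, 4_D, 3_E, 4_F]
  Insert 4_C at index 1: [4_B, 4_C, 6_A, 4_D, 3_E, 4_F]
  Insert 4_D at index 2: [4_B, 4_C, 4_D, 6_A, 3_E, 4_F]
  Insert 3_E at index 0: [3_E, 4_B, 4_C, 4_D, 6_A, 4_F]
  Insert 4_F at index 4: [3_E, 4_B, 4_C, 4_D, 4_F, 6_A]
Final order: [3_E, 4_B, 4_C, 4_D, 4_F, 6_A]
Equal keys:
  value 4: originally 4_B, 4_C, 4_D, 4_F; after sorting 4_B, 4_C, 4_D, 4_F -> order preserved
All equal keys kept their original relative order. Insertion Sort is stable: elements are shifted only while they are strictly greater than the key, so a key is inserted after any equal elements already placed.
Answer: Stable


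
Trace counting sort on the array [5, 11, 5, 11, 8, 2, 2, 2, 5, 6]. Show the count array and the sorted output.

Count array: [0, 0, 3, 0, 0, 3, 1, 0, 1, 0, 0, 2]
(count[i] = number of elements equal to i)
Cumulative count: [0, 0, 3, 3, 3, 6, 7, 7, 8, 8, 8, 10]
Sorted: [2, 2, 2, 5, 5, 5, 6, 8, 11, 11]


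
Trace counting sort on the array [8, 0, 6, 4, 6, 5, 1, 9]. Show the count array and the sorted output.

Count array: [1, 1, 0, 0, 1, 1, 2, 0, 1, 1]
(count[i] = number of elements equal to i)
Cumulative count: [1, 2, 2, 2, 3, 4, 6, 6, 7, 8]
Sorted: [0, 1, 4, 5, 6, 6, 8, 9]


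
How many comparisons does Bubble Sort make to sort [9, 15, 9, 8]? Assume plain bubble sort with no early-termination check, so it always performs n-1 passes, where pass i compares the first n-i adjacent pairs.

Pass 1: compare adjacent pairs (0,1)..(2,3) = 3 comparison(s), 2 swap(s) -> [9, 9, 8, 15]
Pass 2: compare adjacent pairs (0,1)..(1,2) = 2 comparison(s), 1 swap(s) -> [9, 8, 9, 15]
Pass 3: compare adjacent pairs (0,1)..(0,1) = 1 comparison(s), 1 swap(s) -> [8, 9, 9, 15]
Total comparisons: 3 + 2 + 1 = 6


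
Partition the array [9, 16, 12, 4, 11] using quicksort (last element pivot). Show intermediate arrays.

Partition 1: pivot=11 at index 2 -> [9, 4, 11, 16, 12]
Partition 2: pivot=4 at index 0 -> [4, 9, 11, 16, 12]
Partition 3: pivot=12 at index 3 -> [4, 9, 11, 12, 16]


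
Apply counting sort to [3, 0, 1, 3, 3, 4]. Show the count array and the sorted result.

Count array: [1, 1, 0, 3, 1]
(count[i] = number of elements equal to i)
Cumulative count: [1, 2, 2, 5, 6]
Sorted: [0, 1, 3, 3, 3, 4]


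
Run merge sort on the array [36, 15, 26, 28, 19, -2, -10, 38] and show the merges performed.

Divide and conquer:
  Merge [36] + [15] -> [15, 36]
  Merge [26] + [28] -> [26, 28]
  Merge [15, 36] + [26, 28] -> [15, 26, 28, 36]
  Merge [19] + [-2] -> [-2, 19]
  Merge [-10] + [38] -> [-10, 38]
  Merge [-2, 19] + [-10, 38] -> [-10, -2, 19, 38]
  Merge [15, 26, 28, 36] + [-10, -2, 19, 38] -> [-10, -2, 15, 19, 26, 28, 36, 38]


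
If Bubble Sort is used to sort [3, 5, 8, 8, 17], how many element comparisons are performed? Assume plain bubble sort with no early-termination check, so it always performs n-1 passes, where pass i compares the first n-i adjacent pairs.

Pass 1: compare adjacent pairs (0,1)..(3,4) = 4 comparison(s), 0 swap(s) -> [3, 5, 8, 8, 17]
Pass 2: compare adjacent pairs (0,1)..(2,3) = 3 comparison(s), 0 swap(s) -> [3, 5, 8, 8, 17]
Pass 3: compare adjacent pairs (0,1)..(1,2) = 2 comparison(s), 0 swap(s) -> [3, 5, 8, 8, 17]
Pass 4: compare adjacent pairs (0,1)..(0,1) = 1 comparison(s), 0 swap(s) -> [3, 5, 8, 8, 17]
Total comparisons: 4 + 3 + 2 + 1 = 10


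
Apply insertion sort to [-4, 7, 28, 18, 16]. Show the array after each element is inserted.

First element -4 is already 'sorted'
Insert 7: shifted 0 elements -> [-4, 7, 28, 18, 16]
Insert 28: shifted 0 elements -> [-4, 7, 28, 18, 16]
Insert 18: shifted 1 elements -> [-4, 7, 18, 28, 16]
Insert 16: shifted 2 elements -> [-4, 7, 16, 18, 28]


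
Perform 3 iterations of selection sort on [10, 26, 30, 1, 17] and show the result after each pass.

Pass 1: Select minimum 1 at index 3, swap -> [1, 26, 30, 10, 17]
Pass 2: Select minimum 10 at index 3, swap -> [1, 10, 30, 26, 17]
Pass 3: Select minimum 17 at index 4, swap -> [1, 10, 17, 26, 30]


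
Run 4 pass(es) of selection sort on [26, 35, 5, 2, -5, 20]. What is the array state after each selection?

Pass 1: Select minimum -5 at index 4, swap -> [-5, 35, 5, 2, 26, 20]
Pass 2: Select minimum 2 at index 3, swap -> [-5, 2, 5, 35, 26, 20]
Pass 3: Select minimum 5 at index 2, swap -> [-5, 2, 5, 35, 26, 20]
Pass 4: Select minimum 20 at index 5, swap -> [-5, 2, 5, 20, 26, 35]


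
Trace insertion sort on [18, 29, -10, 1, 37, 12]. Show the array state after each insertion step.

First element 18 is already 'sorted'
Insert 29: shifted 0 elements -> [18, 29, -10, 1, 37, 12]
Insert -10: shifted 2 elements -> [-10, 18, 29, 1, 37, 12]
Insert 1: shifted 2 elements -> [-10, 1, 18, 29, 37, 12]
Insert 37: shifted 0 elements -> [-10, 1, 18, 29, 37, 12]
Insert 12: shifted 3 elements -> [-10, 1, 12, 18, 29, 37]


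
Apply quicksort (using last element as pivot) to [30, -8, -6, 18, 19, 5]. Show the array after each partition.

Partition 1: pivot=5 at index 2 -> [-8, -6, 5, 18, 19, 30]
Partition 2: pivot=-6 at index 1 -> [-8, -6, 5, 18, 19, 30]
Partition 3: pivot=30 at index 5 -> [-8, -6, 5, 18, 19, 30]
Partition 4: pivot=19 at index 4 -> [-8, -6, 5, 18, 19, 30]


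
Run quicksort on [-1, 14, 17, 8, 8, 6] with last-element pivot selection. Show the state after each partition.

Partition 1: pivot=6 at index 1 -> [-1, 6, 17, 8, 8, 14]
Partition 2: pivot=14 at index 4 -> [-1, 6, 8, 8, 14, 17]
Partition 3: pivot=8 at index 3 -> [-1, 6, 8, 8, 14, 17]


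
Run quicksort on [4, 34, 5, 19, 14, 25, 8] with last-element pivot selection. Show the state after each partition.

Partition 1: pivot=8 at index 2 -> [4, 5, 8, 19, 14, 25, 34]
Partition 2: pivot=5 at index 1 -> [4, 5, 8, 19, 14, 25, 34]
Partition 3: pivot=34 at index 6 -> [4, 5, 8, 19, 14, 25, 34]
Partition 4: pivot=25 at index 5 -> [4, 5, 8, 19, 14, 25, 34]
Partition 5: pivot=14 at index 3 -> [4, 5, 8, 14, 19, 25, 34]


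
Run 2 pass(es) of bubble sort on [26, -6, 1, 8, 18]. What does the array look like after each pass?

After pass 1: [-6, 1, 8, 18, 26] (4 swaps)
After pass 2: [-6, 1, 8, 18, 26] (0 swaps)
Total swaps: 4


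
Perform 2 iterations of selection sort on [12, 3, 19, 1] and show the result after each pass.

Pass 1: Select minimum 1 at index 3, swap -> [1, 3, 19, 12]
Pass 2: Select minimum 3 at index 1, swap -> [1, 3, 19, 12]


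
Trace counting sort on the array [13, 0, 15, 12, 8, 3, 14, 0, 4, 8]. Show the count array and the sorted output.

Count array: [2, 0, 0, 1, 1, 0, 0, 0, 2, 0, 0, 0, 1, 1, 1, 1]
(count[i] = number of elements equal to i)
Cumulative count: [2, 2, 2, 3, 4, 4, 4, 4, 6, 6, 6, 6, 7, 8, 9, 10]
Sorted: [0, 0, 3, 4, 8, 8, 12, 13, 14, 15]


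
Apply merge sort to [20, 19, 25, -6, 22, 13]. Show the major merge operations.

Divide and conquer:
  Merge [19] + [25] -> [19, 25]
  Merge [20] + [19, 25] -> [19, 20, 25]
  Merge [22] + [13] -> [13, 22]
  Merge [-6] + [13, 22] -> [-6, 13, 22]
  Merge [19, 20, 25] + [-6, 13, 22] -> [-6, 13, 19, 20, 22, 25]


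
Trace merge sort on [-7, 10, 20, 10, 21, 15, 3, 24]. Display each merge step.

Divide and conquer:
  Merge [-7] + [10] -> [-7, 10]
  Merge [20] + [10] -> [10, 20]
  Merge [-7, 10] + [10, 20] -> [-7, 10, 10, 20]
  Merge [21] + [15] -> [15, 21]
  Merge [3] + [24] -> [3, 24]
  Merge [15, 21] + [3, 24] -> [3, 15, 21, 24]
  Merge [-7, 10, 10, 20] + [3, 15, 21, 24] -> [-7, 3, 10, 10, 15, 20, 21, 24]


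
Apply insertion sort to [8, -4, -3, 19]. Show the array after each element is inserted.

First element 8 is already 'sorted'
Insert -4: shifted 1 elements -> [-4, 8, -3, 19]
Insert -3: shifted 1 elements -> [-4, -3, 8, 19]
Insert 19: shifted 0 elements -> [-4, -3, 8, 19]


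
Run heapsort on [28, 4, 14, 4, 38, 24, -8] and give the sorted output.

Build heap: [38, 28, 24, 4, 4, 14, -8]
Extract 38: [28, 4, 24, -8, 4, 14, 38]
Extract 28: [24, 4, 14, -8, 4, 28, 38]
Extract 24: [14, 4, 4, -8, 24, 28, 38]
Extract 14: [4, -8, 4, 14, 24, 28, 38]
Extract 4: [4, -8, 4, 14, 24, 28, 38]
Extract 4: [-8, 4, 4, 14, 24, 28, 38]


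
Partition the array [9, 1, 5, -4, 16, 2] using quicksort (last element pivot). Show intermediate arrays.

Partition 1: pivot=2 at index 2 -> [1, -4, 2, 9, 16, 5]
Partition 2: pivot=-4 at index 0 -> [-4, 1, 2, 9, 16, 5]
Partition 3: pivot=5 at index 3 -> [-4, 1, 2, 5, 16, 9]
Partition 4: pivot=9 at index 4 -> [-4, 1, 2, 5, 9, 16]


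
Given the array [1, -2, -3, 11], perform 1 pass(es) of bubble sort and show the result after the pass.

After pass 1: [-2, -3, 1, 11] (2 swaps)
Total swaps: 2


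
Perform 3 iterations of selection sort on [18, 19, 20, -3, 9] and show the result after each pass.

Pass 1: Select minimum -3 at index 3, swap -> [-3, 19, 20, 18, 9]
Pass 2: Select minimum 9 at index 4, swap -> [-3, 9, 20, 18, 19]
Pass 3: Select minimum 18 at index 3, swap -> [-3, 9, 18, 20, 19]


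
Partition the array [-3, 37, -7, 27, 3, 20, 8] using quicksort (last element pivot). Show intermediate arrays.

Partition 1: pivot=8 at index 3 -> [-3, -7, 3, 8, 37, 20, 27]
Partition 2: pivot=3 at index 2 -> [-3, -7, 3, 8, 37, 20, 27]
Partition 3: pivot=-7 at index 0 -> [-7, -3, 3, 8, 37, 20, 27]
Partition 4: pivot=27 at index 5 -> [-7, -3, 3, 8, 20, 27, 37]


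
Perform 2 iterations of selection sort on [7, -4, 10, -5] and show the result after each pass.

Pass 1: Select minimum -5 at index 3, swap -> [-5, -4, 10, 7]
Pass 2: Select minimum -4 at index 1, swap -> [-5, -4, 10, 7]


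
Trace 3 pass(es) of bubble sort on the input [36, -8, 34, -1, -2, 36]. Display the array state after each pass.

After pass 1: [-8, 34, -1, -2, 36, 36] (4 swaps)
After pass 2: [-8, -1, -2, 34, 36, 36] (2 swaps)
After pass 3: [-8, -2, -1, 34, 36, 36] (1 swaps)
Total swaps: 7


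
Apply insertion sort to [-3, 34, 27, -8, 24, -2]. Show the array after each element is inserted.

First element -3 is already 'sorted'
Insert 34: shifted 0 elements -> [-3, 34, 27, -8, 24, -2]
Insert 27: shifted 1 elements -> [-3, 27, 34, -8, 24, -2]
Insert -8: shifted 3 elements -> [-8, -3, 27, 34, 24, -2]
Insert 24: shifted 2 elements -> [-8, -3, 24, 27, 34, -2]
Insert -2: shifted 3 elements -> [-8, -3, -2, 24, 27, 34]


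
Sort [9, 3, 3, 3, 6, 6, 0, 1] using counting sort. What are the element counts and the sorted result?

Count array: [1, 1, 0, 3, 0, 0, 2, 0, 0, 1]
(count[i] = number of elements equal to i)
Cumulative count: [1, 2, 2, 5, 5, 5, 7, 7, 7, 8]
Sorted: [0, 1, 3, 3, 3, 6, 6, 9]


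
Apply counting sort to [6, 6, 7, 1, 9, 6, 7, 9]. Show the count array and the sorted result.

Count array: [0, 1, 0, 0, 0, 0, 3, 2, 0, 2]
(count[i] = number of elements equal to i)
Cumulative count: [0, 1, 1, 1, 1, 1, 4, 6, 6, 8]
Sorted: [1, 6, 6, 6, 7, 7, 9, 9]


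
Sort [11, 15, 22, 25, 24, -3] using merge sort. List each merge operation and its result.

Divide and conquer:
  Merge [15] + [22] -> [15, 22]
  Merge [11] + [15, 22] -> [11, 15, 22]
  Merge [24] + [-3] -> [-3, 24]
  Merge [25] + [-3, 24] -> [-3, 24, 25]
  Merge [11, 15, 22] + [-3, 24, 25] -> [-3, 11, 15, 22, 24, 25]


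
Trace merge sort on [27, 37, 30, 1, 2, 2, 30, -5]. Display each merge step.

Divide and conquer:
  Merge [27] + [37] -> [27, 37]
  Merge [30] + [1] -> [1, 30]
  Merge [27, 37] + [1, 30] -> [1, 27, 30, 37]
  Merge [2] + [2] -> [2, 2]
  Merge [30] + [-5] -> [-5, 30]
  Merge [2, 2] + [-5, 30] -> [-5, 2, 2, 30]
  Merge [1, 27, 30, 37] + [-5, 2, 2, 30] -> [-5, 1, 2, 2, 27, 30, 30, 37]


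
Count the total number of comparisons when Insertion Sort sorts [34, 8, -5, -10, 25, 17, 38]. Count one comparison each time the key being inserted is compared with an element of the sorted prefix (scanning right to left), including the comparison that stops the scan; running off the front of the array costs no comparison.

Insert 8: 34 > 8 (shift), reached front = 1 comparison(s) -> [8, 34, -5, -10, 25, 17, 38]
Insert -5: 34 > -5 (shift), 8 > -5 (shift), reached front = 2 comparison(s) -> [-5, 8, 34, -10, 25, 17, 38]
Insert -10: 34 > -10 (shift), 8 > -10 (shift), -5 > -10 (shift), reached front = 3 comparison(s) -> [-10, -5, 8, 34, 25, 17, 38]
Insert 25: 34 > 25 (shift), 8 <= 25 (stop) = 2 comparison(s) -> [-10, -5, 8, 25, 34, 17, 38]
Insert 17: 34 > 17 (shift), 25 > 17 (shift), 8 <= 17 (stop) = 3 comparison(s) -> [-10, -5, 8, 17, 25, 34, 38]
Insert 38: 34 <= 38 (stop) = 1 comparison(s) -> [-10, -5, 8, 17, 25, 34, 38]
Total comparisons: 1 + 2 + 3 + 2 + 3 + 1 = 12


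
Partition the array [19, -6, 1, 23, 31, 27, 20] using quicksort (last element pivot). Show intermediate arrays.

Partition 1: pivot=20 at index 3 -> [19, -6, 1, 20, 31, 27, 23]
Partition 2: pivot=1 at index 1 -> [-6, 1, 19, 20, 31, 27, 23]
Partition 3: pivot=23 at index 4 -> [-6, 1, 19, 20, 23, 27, 31]
Partition 4: pivot=31 at index 6 -> [-6, 1, 19, 20, 23, 27, 31]


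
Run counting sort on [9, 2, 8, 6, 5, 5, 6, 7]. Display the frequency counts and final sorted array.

Count array: [0, 0, 1, 0, 0, 2, 2, 1, 1, 1]
(count[i] = number of elements equal to i)
Cumulative count: [0, 0, 1, 1, 1, 3, 5, 6, 7, 8]
Sorted: [2, 5, 5, 6, 6, 7, 8, 9]


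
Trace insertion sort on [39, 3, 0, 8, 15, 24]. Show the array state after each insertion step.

First element 39 is already 'sorted'
Insert 3: shifted 1 elements -> [3, 39, 0, 8, 15, 24]
Insert 0: shifted 2 elements -> [0, 3, 39, 8, 15, 24]
Insert 8: shifted 1 elements -> [0, 3, 8, 39, 15, 24]
Insert 15: shifted 1 elements -> [0, 3, 8, 15, 39, 24]
Insert 24: shifted 1 elements -> [0, 3, 8, 15, 24, 39]


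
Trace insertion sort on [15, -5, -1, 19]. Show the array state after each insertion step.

First element 15 is already 'sorted'
Insert -5: shifted 1 elements -> [-5, 15, -1, 19]
Insert -1: shifted 1 elements -> [-5, -1, 15, 19]
Insert 19: shifted 0 elements -> [-5, -1, 15, 19]


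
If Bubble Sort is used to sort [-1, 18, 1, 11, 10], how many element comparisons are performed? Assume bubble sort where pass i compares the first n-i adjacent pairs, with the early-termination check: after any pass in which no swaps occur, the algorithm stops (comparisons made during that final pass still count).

Pass 1: compare adjacent pairs (0,1)..(3,4) = 4 comparison(s), 3 swap(s) -> [-1, 1, 11, 10, 18]
Pass 2: compare adjacent pairs (0,1)..(2,3) = 3 comparison(s), 1 swap(s) -> [-1, 1, 10, 11, 18]
Pass 3: compare adjacent pairs (0,1)..(1,2) = 2 comparison(s), 0 swap(s) -> [-1, 1, 10, 11, 18]
No swaps in this pass, so bubble sort stops here.
Total comparisons: 4 + 3 + 2 = 9


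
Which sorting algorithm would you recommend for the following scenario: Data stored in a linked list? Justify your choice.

Best choice: Merge sort
Reason: Merge sort doesn't require random access; can be done in O(1) extra space for linked lists


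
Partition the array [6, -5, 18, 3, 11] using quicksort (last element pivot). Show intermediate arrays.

Partition 1: pivot=11 at index 3 -> [6, -5, 3, 11, 18]
Partition 2: pivot=3 at index 1 -> [-5, 3, 6, 11, 18]


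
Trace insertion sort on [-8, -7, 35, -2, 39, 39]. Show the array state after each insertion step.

First element -8 is already 'sorted'
Insert -7: shifted 0 elements -> [-8, -7, 35, -2, 39, 39]
Insert 35: shifted 0 elements -> [-8, -7, 35, -2, 39, 39]
Insert -2: shifted 1 elements -> [-8, -7, -2, 35, 39, 39]
Insert 39: shifted 0 elements -> [-8, -7, -2, 35, 39, 39]
Insert 39: shifted 0 elements -> [-8, -7, -2, 35, 39, 39]


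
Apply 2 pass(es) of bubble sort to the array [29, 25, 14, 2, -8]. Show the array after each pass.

After pass 1: [25, 14, 2, -8, 29] (4 swaps)
After pass 2: [14, 2, -8, 25, 29] (3 swaps)
Total swaps: 7


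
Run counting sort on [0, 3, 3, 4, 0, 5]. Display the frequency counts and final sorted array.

Count array: [2, 0, 0, 2, 1, 1]
(count[i] = number of elements equal to i)
Cumulative count: [2, 2, 2, 4, 5, 6]
Sorted: [0, 0, 3, 3, 4, 5]


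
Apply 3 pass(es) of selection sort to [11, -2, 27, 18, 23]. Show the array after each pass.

Pass 1: Select minimum -2 at index 1, swap -> [-2, 11, 27, 18, 23]
Pass 2: Select minimum 11 at index 1, swap -> [-2, 11, 27, 18, 23]
Pass 3: Select minimum 18 at index 3, swap -> [-2, 11, 18, 27, 23]


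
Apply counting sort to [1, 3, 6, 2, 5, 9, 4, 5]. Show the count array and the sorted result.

Count array: [0, 1, 1, 1, 1, 2, 1, 0, 0, 1]
(count[i] = number of elements equal to i)
Cumulative count: [0, 1, 2, 3, 4, 6, 7, 7, 7, 8]
Sorted: [1, 2, 3, 4, 5, 5, 6, 9]


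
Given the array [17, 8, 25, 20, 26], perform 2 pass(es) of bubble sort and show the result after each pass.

After pass 1: [8, 17, 20, 25, 26] (2 swaps)
After pass 2: [8, 17, 20, 25, 26] (0 swaps)
Total swaps: 2


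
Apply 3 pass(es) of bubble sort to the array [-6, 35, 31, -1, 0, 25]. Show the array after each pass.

After pass 1: [-6, 31, -1, 0, 25, 35] (4 swaps)
After pass 2: [-6, -1, 0, 25, 31, 35] (3 swaps)
After pass 3: [-6, -1, 0, 25, 31, 35] (0 swaps)
Total swaps: 7


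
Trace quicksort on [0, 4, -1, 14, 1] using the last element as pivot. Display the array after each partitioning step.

Partition 1: pivot=1 at index 2 -> [0, -1, 1, 14, 4]
Partition 2: pivot=-1 at index 0 -> [-1, 0, 1, 14, 4]
Partition 3: pivot=4 at index 3 -> [-1, 0, 1, 4, 14]


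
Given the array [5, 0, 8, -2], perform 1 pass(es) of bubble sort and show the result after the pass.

After pass 1: [0, 5, -2, 8] (2 swaps)
Total swaps: 2


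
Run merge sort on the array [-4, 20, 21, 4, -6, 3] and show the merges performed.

Divide and conquer:
  Merge [20] + [21] -> [20, 21]
  Merge [-4] + [20, 21] -> [-4, 20, 21]
  Merge [-6] + [3] -> [-6, 3]
  Merge [4] + [-6, 3] -> [-6, 3, 4]
  Merge [-4, 20, 21] + [-6, 3, 4] -> [-6, -4, 3, 4, 20, 21]


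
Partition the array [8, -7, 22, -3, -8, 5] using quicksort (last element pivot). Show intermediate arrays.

Partition 1: pivot=5 at index 3 -> [-7, -3, -8, 5, 22, 8]
Partition 2: pivot=-8 at index 0 -> [-8, -3, -7, 5, 22, 8]
Partition 3: pivot=-7 at index 1 -> [-8, -7, -3, 5, 22, 8]
Partition 4: pivot=8 at index 4 -> [-8, -7, -3, 5, 8, 22]


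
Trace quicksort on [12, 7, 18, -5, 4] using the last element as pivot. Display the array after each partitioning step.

Partition 1: pivot=4 at index 1 -> [-5, 4, 18, 12, 7]
Partition 2: pivot=7 at index 2 -> [-5, 4, 7, 12, 18]
Partition 3: pivot=18 at index 4 -> [-5, 4, 7, 12, 18]


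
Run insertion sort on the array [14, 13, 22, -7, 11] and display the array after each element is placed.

First element 14 is already 'sorted'
Insert 13: shifted 1 elements -> [13, 14, 22, -7, 11]
Insert 22: shifted 0 elements -> [13, 14, 22, -7, 11]
Insert -7: shifted 3 elements -> [-7, 13, 14, 22, 11]
Insert 11: shifted 3 elements -> [-7, 11, 13, 14, 22]


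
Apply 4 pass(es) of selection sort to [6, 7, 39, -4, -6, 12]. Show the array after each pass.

Pass 1: Select minimum -6 at index 4, swap -> [-6, 7, 39, -4, 6, 12]
Pass 2: Select minimum -4 at index 3, swap -> [-6, -4, 39, 7, 6, 12]
Pass 3: Select minimum 6 at index 4, swap -> [-6, -4, 6, 7, 39, 12]
Pass 4: Select minimum 7 at index 3, swap -> [-6, -4, 6, 7, 39, 12]


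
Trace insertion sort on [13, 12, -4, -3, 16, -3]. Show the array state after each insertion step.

First element 13 is already 'sorted'
Insert 12: shifted 1 elements -> [12, 13, -4, -3, 16, -3]
Insert -4: shifted 2 elements -> [-4, 12, 13, -3, 16, -3]
Insert -3: shifted 2 elements -> [-4, -3, 12, 13, 16, -3]
Insert 16: shifted 0 elements -> [-4, -3, 12, 13, 16, -3]
Insert -3: shifted 3 elements -> [-4, -3, -3, 12, 13, 16]


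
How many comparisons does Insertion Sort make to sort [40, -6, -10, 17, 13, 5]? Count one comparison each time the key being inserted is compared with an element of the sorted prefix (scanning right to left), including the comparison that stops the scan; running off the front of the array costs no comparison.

Insert -6: 40 > -6 (shift), reached front = 1 comparison(s) -> [-6, 40, -10, 17, 13, 5]
Insert -10: 40 > -10 (shift), -6 > -10 (shift), reached front = 2 comparison(s) -> [-10, -6, 40, 17, 13, 5]
Insert 17: 40 > 17 (shift), -6 <= 17 (stop) = 2 comparison(s) -> [-10, -6, 17, 40, 13, 5]
Insert 13: 40 > 13 (shift), 17 > 13 (shift), -6 <= 13 (stop) = 3 comparison(s) -> [-10, -6, 13, 17, 40, 5]
Insert 5: 40 > 5 (shift), 17 > 5 (shift), 13 > 5 (shift), -6 <= 5 (stop) = 4 comparison(s) -> [-10, -6, 5, 13, 17, 40]
Total comparisons: 1 + 2 + 2 + 3 + 4 = 12


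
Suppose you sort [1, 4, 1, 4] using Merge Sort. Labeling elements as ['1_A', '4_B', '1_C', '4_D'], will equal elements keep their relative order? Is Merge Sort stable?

Trace Merge Sort on the labeled array (the key is the number; the letter only tracks identity):
  Merge [1_A] + [4_B] -> [1_A, 4_B]
  Merge [1_C] + [4_D] -> [1_C, 4_D]
  Merge [1_A, 4_B] + [1_C, 4_D] -> [1_A, 1_C, 4_B, 4_D]
Final order: [1_A, 1_C, 4_B, 4_D]
Equal keys:
  value 1: originally 1_A, 1_C; after sorting 1_A, 1_C -> order preserved
  value 4: originally 4_B, 4_D; after sorting 4_B, 4_D -> order preserved
All equal keys kept their original relative order. Merge Sort is stable: when the heads of the two halves are equal the merge takes from the left half first.
Answer: Stable
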